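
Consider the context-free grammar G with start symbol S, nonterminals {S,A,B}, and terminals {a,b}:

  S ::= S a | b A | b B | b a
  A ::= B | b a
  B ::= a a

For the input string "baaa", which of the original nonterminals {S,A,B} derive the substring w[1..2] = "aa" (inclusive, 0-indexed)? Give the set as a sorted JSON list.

Convert to CNF:
  S -> S T0 | T1 A | T1 B | T1 T0
  A -> T0 T0 | T1 T0
  B -> T0 T0
  T0 -> a
  T1 -> b

CYK fill — only the sub-triangle for w[1..2]:
  [1..1]={T0}  "a"  orig:{}
  [2..2]={T0}  "a"  orig:{}
  [1..2]={A,B}  "aa"

Original NTs in T[1,2] deriving "aa": ["A", "B"]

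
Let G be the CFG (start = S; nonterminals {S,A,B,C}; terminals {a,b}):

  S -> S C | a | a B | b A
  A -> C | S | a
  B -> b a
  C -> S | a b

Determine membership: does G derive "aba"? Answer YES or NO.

Convert to CNF:
  S -> S C | T0 B | T1 A | a
  A -> S C | T0 B | T0 T1 | T1 A | a
  B -> T1 T0
  C -> S C | T0 B | T0 T1 | T1 A | a
  T0 -> a
  T1 -> b

CYK table (by increasing span):
  cell(0,0) a: {A,C,S,T0}  orig:{A,C,S}
  cell(1,1) b: {T1}  orig:{}
  cell(2,2) a: {A,C,S,T0}  orig:{A,C,S}
  cell(0,1) ab: {A,C}
  cell(1,2) ba: {A,B,C,S}
  cell(0,2) aba: {A,C,S}

S ∈ T[0,2] ⇒ YES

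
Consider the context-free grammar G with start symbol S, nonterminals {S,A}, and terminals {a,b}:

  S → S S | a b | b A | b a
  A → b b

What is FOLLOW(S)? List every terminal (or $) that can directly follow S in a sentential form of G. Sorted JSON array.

FIRST iteration:
pass 1:
  A via A→b b: +{b}
  S via S→a b: +{a}
  S via S→b A: +{b}
  S: {a,b}  A: {b}
pass 2: (stable)
  S: {a,b}  A: {b}

FOLLOW iteration:
FOLLOW(S) := {$}
iter 1:
  S→S S: FOLLOW(S) ⊇ FIRST(S) = {a,b}; new: +{a,b}
  S→b A: FOLLOW(A) ⊇ FOLLOW(S) ⊇ {$,a,b}; new: +{$,a,b}
  FOLLOW[S]={$,a,b}  FOLLOW[A]={$,a,b}
iter 2: (stable)
  FOLLOW[S]={$,a,b}  FOLLOW[A]={$,a,b}

FOLLOW(S) = ["$", "a", "b"]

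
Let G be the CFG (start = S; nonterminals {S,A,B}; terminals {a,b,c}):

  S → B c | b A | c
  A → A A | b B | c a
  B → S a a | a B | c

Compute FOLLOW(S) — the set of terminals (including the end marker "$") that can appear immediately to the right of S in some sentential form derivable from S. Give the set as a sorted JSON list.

FIRST sets, iterate to fixpoint:
iter 1:
  A via A→b B: +{b}
  A via A→c a: +{c}
  B via B→a B: +{a}
  B via B→c: +{c}
  S via S→B c: +{a,c}
  S via S→b A: +{b}
  FIRST(S)={a,b,c}  FIRST(A)={b,c}  FIRST(B)={a,c}
iter 2:
  B via B→S a a: +{b}
  FIRST(S)={a,b,c}  FIRST(A)={b,c}  FIRST(B)={a,b,c}
iter 3: (stable)
  FIRST(S)={a,b,c}  FIRST(A)={b,c}  FIRST(B)={a,b,c}

Compute FOLLOW by fixpoint:
initialize: $ ∈ FOLLOW(S)
iter 1:
  A→A A: FOLLOW(A) ⊇ FIRST(A) = {b,c}; new: +{b,c}
  A→b B: FOLLOW(B) ⊇ FOLLOW(A) ⊇ {b,c}; new: +{b,c}
  B→S a a: FOLLOW(S) ⊇ FIRST(a) = {a}; new: +{a}
  S→b A: FOLLOW(A) ⊇ FOLLOW(S) ⊇ {$,a}; new: +{$,a}
  FOLLOW[S]={$,a}  FOLLOW[A]={$,a,b,c}  FOLLOW[B]={b,c}
iter 2:
  A→b B: FOLLOW(B) ⊇ FOLLOW(A) ⊇ {$,a,b,c}; new: +{$,a}
  FOLLOW[S]={$,a}  FOLLOW[A]={$,a,b,c}  FOLLOW[B]={$,a,b,c}
iter 3: (no change)
  FOLLOW[S]={$,a}  FOLLOW[A]={$,a,b,c}  FOLLOW[B]={$,a,b,c}

FOLLOW(S) = ["$", "a"]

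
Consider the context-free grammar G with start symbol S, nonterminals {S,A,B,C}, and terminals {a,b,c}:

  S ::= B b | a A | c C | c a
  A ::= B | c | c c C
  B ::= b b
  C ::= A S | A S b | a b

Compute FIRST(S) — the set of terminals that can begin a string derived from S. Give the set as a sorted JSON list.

Compute FIRST by fixpoint:
iter 1:
  A via A→c: +{c}
  B via B→b b: +{b}
  C via C→A S: +{c}
  C via C→a b: +{a}
  S via S→B b: +{b}
  S via S→a A: +{a}
  S via S→c C: +{c}
  FIRST(S)={a,b,c}  FIRST(A)={c}  FIRST(B)={b}  FIRST(C)={a,c}
iter 2:
  A via A→B: +{b}
  C via C→A S: +{b}
  FIRST(S)={a,b,c}  FIRST(A)={b,c}  FIRST(B)={b}  FIRST(C)={a,b,c}
iter 3: (stable)
  FIRST(S)={a,b,c}  FIRST(A)={b,c}  FIRST(B)={b}  FIRST(C)={a,b,c}

FIRST(S) = ["a", "b", "c"]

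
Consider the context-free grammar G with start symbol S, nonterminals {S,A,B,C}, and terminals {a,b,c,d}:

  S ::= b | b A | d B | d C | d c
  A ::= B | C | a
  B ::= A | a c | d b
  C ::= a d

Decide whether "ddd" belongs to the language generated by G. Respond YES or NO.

CNF form of G:
  S -> T2 B | T2 C | T2 T1 | T3 A | b
  A -> T0 T1 | T0 T2 | T2 T3 | a
  B -> T0 T1 | T0 T2 | T2 T3 | a
  C -> T0 T2
  T0 -> a
  T1 -> c
  T2 -> d
  T3 -> b

CYK table (by increasing span):
  T[0,0] 'd' = {T2}  orig:{}
  T[1,1] 'd' = {T2}  orig:{}
  T[2,2] 'd' = {T2}  orig:{}
  T[0,1] 'dd' = ∅
  T[1,2] 'dd' = ∅
  T[0,2] 'ddd' = ∅

S ∉ T[0,2] ⇒ NO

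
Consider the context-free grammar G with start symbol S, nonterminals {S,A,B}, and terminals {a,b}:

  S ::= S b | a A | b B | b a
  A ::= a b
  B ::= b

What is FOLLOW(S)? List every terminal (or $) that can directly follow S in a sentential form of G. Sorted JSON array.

FIRST iteration:
iter 1:
  A via A→a b: +{a}
  B via B→b: +{b}
  S via S→a A: +{a}
  S via S→b B: +{b}
  FIRST[S]={a,b}  FIRST[A]={a}  FIRST[B]={b}
iter 2: — fixpoint
  FIRST[S]={a,b}  FIRST[A]={a}  FIRST[B]={b}

FOLLOW iteration:
initialize: $ ∈ FOLLOW(S)
round 1:
  S→S b: FOLLOW(S) ⊇ FIRST(b) = {b}; new: +{b}
  S→a A: FOLLOW(A) ⊇ FOLLOW(S) ⊇ {$,b}; new: +{$,b}
  S→b B: FOLLOW(B) ⊇ FOLLOW(S) ⊇ {$,b}; new: +{$,b}
  FOLLOW[S]={$,b}  FOLLOW[A]={$,b}  FOLLOW[B]={$,b}
round 2: done
  FOLLOW[S]={$,b}  FOLLOW[A]={$,b}  FOLLOW[B]={$,b}

FOLLOW(S) = ["$", "b"]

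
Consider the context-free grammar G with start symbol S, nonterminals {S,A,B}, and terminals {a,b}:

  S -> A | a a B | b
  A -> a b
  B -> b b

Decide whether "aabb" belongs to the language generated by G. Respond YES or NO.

Convert to CNF:
  S -> T0 T1 | T0 X2 | b
  A -> T0 T1
  B -> T1 T1
  T0 -> a
  T1 -> b
  X2 -> T0 B

Fill CYK table bottom-up:
  [0..0]={T0}  "a"  orig:{}
  [1..1]={T0}  "a"  orig:{}
  [2..2]={S,T1}  "b"  orig:{S}
  [3..3]={S,T1}  "b"  orig:{S}
  [0..1]=∅  "aa"
  [1..2]={A,S}  "ab"
  [2..3]={B}  "bb"
  [0..2]=∅  "aab"
  [1..3]={X2}  "abb"  orig:{}
  [0..3]={S}  "aabb"

S ∈ T[0,3] ⇒ YES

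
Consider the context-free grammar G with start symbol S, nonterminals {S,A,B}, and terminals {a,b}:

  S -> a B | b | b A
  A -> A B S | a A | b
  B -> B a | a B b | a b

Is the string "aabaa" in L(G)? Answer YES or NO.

CNF form of G:
  S -> T0 B | T1 A | b
  A -> A X2 | T0 A | b
  B -> B T0 | T0 T1 | T0 X3
  T0 -> a
  T1 -> b
  X2 -> B S
  X3 -> B T1

CYK fill:
  [0..0]={T0}  "a"  orig:{}
  [1..1]={T0}  "a"  orig:{}
  [2..2]={A,S,T1}  "b"  orig:{A,S}
  [3..3]={T0}  "a"  orig:{}
  [4..4]={T0}  "a"  orig:{}
  [0..1]=∅  "aa"
  [1..2]={A,B}  "ab"
  [2..3]=∅  "ba"
  [3..4]=∅  "aa"
  [0..2]={A,S}  "aab"
  [1..3]={B}  "aba"
  [2..4]=∅  "baa"
  [0..3]={S}  "aaba"
  [1..4]={B}  "abaa"
  [0..4]={S}  "aabaa"

S ∈ T[0,4] ⇒ YES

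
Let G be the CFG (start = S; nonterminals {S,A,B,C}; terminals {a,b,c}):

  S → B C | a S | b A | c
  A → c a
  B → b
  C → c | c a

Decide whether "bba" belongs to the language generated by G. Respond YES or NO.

CNF form of G:
  S -> B C | T1 S | T2 A | c
  A -> T0 T1
  B -> b
  C -> T0 T1 | c
  T0 -> c
  T1 -> a
  T2 -> b

Fill CYK table bottom-up:
  [0..0]={B,T2}  "b"  orig:{B}
  [1..1]={B,T2}  "b"  orig:{B}
  [2..2]={T1}  "a"  orig:{}
  [0..1]=∅  "bb"
  [1..2]=∅  "ba"
  [0..2]=∅  "bba"

S ∉ T[0,2] ⇒ NO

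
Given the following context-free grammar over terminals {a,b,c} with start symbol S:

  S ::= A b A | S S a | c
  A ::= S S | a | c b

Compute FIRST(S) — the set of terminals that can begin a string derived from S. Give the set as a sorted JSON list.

FIRST sets, iterate to fixpoint:
iter 1:
  A via A→a: +{a}
  A via A→c b: +{c}
  S via S→A b A: +{a,c}
  FIRST(S)={a,c}  FIRST(A)={a,c}
iter 2: — fixpoint
  FIRST(S)={a,c}  FIRST(A)={a,c}

FIRST(S) = ["a", "c"]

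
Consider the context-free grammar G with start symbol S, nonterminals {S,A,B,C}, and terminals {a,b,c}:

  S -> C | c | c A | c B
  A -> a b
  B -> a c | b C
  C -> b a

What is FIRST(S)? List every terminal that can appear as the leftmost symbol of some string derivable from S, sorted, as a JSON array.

FIRST sets, iterate to fixpoint:
iter 1:
  A via A→a b: +{a}
  B via B→a c: +{a}
  B via B→b C: +{b}
  C via C→b a: +{b}
  S via S→C: +{b}
  S via S→c: +{c}
  FIRST(S)={b,c}  FIRST(A)={a}  FIRST(B)={a,b}  FIRST(C)={b}
iter 2: — fixpoint
  FIRST(S)={b,c}  FIRST(A)={a}  FIRST(B)={a,b}  FIRST(C)={b}

FIRST(S) = ["b", "c"]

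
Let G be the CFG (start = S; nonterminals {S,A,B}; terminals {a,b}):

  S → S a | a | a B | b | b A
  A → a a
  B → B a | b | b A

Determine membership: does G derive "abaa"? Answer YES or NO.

Convert to CNF:
  S -> S T0 | T0 B | T1 A | a | b
  A -> T0 T0
  B -> B T0 | T1 A | b
  T0 -> a
  T1 -> b

Fill CYK table bottom-up:
  cell(0,0) a: {S,T0}  orig:{S}
  cell(1,1) b: {B,S,T1}  orig:{B,S}
  cell(2,2) a: {S,T0}  orig:{S}
  cell(3,3) a: {S,T0}  orig:{S}
  cell(0,1) ab: {S}
  cell(1,2) ba: {B,S}
  cell(2,3) aa: {A,S}
  cell(0,2) aba: {S}
  cell(1,3) baa: {B,S}
  cell(0,3) abaa: {S}

S ∈ T[0,3] ⇒ YES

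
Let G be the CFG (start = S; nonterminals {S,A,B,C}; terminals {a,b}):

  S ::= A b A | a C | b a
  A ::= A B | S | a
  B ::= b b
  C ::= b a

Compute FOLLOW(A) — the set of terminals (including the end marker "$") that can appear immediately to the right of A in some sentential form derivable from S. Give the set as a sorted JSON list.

FIRST iteration:
pass 1:
  A via A→a: +{a}
  B via B→b b: +{b}
  C via C→b a: +{b}
  S via S→A b A: +{a}
  S via S→b a: +{b}
  FIRST[S]={a,b}  FIRST[A]={a}  FIRST[B]={b}  FIRST[C]={b}
pass 2:
  A via A→S: +{b}
  FIRST[S]={a,b}  FIRST[A]={a,b}  FIRST[B]={b}  FIRST[C]={b}
pass 3: (stable)
  FIRST[S]={a,b}  FIRST[A]={a,b}  FIRST[B]={b}  FIRST[C]={b}

FOLLOW iteration:
initialize: $ ∈ FOLLOW(S)
[1]
  A→A B: FOLLOW(A) ⊇ FIRST(B) = {b}; new: +{b}
  A→A B: FOLLOW(B) ⊇ FOLLOW(A) ⊇ {b}; new: +{b}
  A→S: FOLLOW(S) ⊇ FOLLOW(A) ⊇ {b}; new: +{b}
  S→A b A: FOLLOW(A) ⊇ FOLLOW(S) ⊇ {$,b}; new: +{$}
  S→a C: FOLLOW(C) ⊇ FOLLOW(S) ⊇ {$,b}; new: +{$,b}
  FOLLOW[S]={$,b}  FOLLOW[A]={$,b}  FOLLOW[B]={b}  FOLLOW[C]={$,b}
[2]
  A→A B: FOLLOW(B) ⊇ FOLLOW(A) ⊇ {$,b}; new: +{$}
  FOLLOW[S]={$,b}  FOLLOW[A]={$,b}  FOLLOW[B]={$,b}  FOLLOW[C]={$,b}
[3] — fixpoint
  FOLLOW[S]={$,b}  FOLLOW[A]={$,b}  FOLLOW[B]={$,b}  FOLLOW[C]={$,b}

FOLLOW(A) = ["$", "b"]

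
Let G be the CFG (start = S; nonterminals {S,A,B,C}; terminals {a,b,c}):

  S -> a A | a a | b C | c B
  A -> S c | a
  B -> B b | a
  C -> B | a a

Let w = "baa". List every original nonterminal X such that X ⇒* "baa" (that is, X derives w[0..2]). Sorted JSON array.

Convert to CNF:
  S -> T0 B | T1 C | T2 A | T2 T2
  A -> S T0 | a
  B -> B T1 | a
  C -> B T1 | T2 T2 | a
  T0 -> c
  T1 -> b
  T2 -> a

Fill CYK table bottom-up — only the sub-triangle for w[0..2]:
  [0..0]={T1}  "b"  orig:{}
  [1..1]={A,B,C,T2}  "a"  orig:{A,B,C}
  [2..2]={A,B,C,T2}  "a"  orig:{A,B,C}
  [0..1]={S}  "ba"
  [1..2]={C,S}  "aa"
  [0..2]={S}  "baa"

Original NTs in T[0,2] deriving "baa": ["S"]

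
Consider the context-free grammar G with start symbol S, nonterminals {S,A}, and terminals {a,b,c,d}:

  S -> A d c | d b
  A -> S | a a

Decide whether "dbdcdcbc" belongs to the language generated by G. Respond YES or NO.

Convert to CNF:
  S -> A X5 | T0 T3
  A -> A X4 | T0 T3 | T2 T2
  T0 -> d
  T1 -> c
  T2 -> a
  T3 -> b
  X4 -> T0 T1
  X5 -> T0 T1

Fill CYK table bottom-up:
  T[0,0] 'd' = {T0}  orig:{}
  T[1,1] 'b' = {T3}  orig:{}
  T[2,2] 'd' = {T0}  orig:{}
  T[3,3] 'c' = {T1}  orig:{}
  T[4,4] 'd' = {T0}  orig:{}
  T[5,5] 'c' = {T1}  orig:{}
  T[6,6] 'b' = {T3}  orig:{}
  T[7,7] 'c' = {T1}  orig:{}
  T[0,1] 'db' = {A,S}
  T[1,2] 'bd' = ∅
  T[2,3] 'dc' = {X4,X5}  orig:{}
  T[3,4] 'cd' = ∅
  T[4,5] 'dc' = {X4,X5}  orig:{}
  T[5,6] 'cb' = ∅
  T[6,7] 'bc' = ∅
  T[0,2] 'dbd' = ∅
  T[1,3] 'bdc' = ∅
  T[2,4] 'dcd' = ∅
  T[3,5] 'cdc' = ∅
  T[4,6] 'dcb' = ∅
  T[5,7] 'cbc' = ∅
  T[0,3] 'dbdc' = {A,S}
  T[1,4] 'bdcd' = ∅
  T[2,5] 'dcdc' = ∅
  T[3,6] 'cdcb' = ∅
  T[4,7] 'dcbc' = ∅
  T[0,4] 'dbdcd' = ∅
  T[1,5] 'bdcdc' = ∅
  T[2,6] 'dcdcb' = ∅
  T[3,7] 'cdcbc' = ∅
  T[0,5] 'dbdcdc' = {A,S}
  T[1,6] 'bdcdcb' = ∅
  T[2,7] 'dcdcbc' = ∅
  T[0,6] 'dbdcdcb' = ∅
  T[1,7] 'bdcdcbc' = ∅
  T[0,7] 'dbdcdcbc' = ∅

S ∉ T[0,7] ⇒ NO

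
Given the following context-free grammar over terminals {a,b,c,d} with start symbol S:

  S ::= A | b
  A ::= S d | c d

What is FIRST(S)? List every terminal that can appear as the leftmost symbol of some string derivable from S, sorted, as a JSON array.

Compute FIRST by fixpoint:
round 1:
  A via A→c d: +{c}
  S via S→A: +{c}
  S via S→b: +{b}
  S: {b,c}  A: {c}
round 2:
  A via A→S d: +{b}
  S: {b,c}  A: {b,c}
round 3: (no change)
  S: {b,c}  A: {b,c}

FIRST(S) = ["b", "c"]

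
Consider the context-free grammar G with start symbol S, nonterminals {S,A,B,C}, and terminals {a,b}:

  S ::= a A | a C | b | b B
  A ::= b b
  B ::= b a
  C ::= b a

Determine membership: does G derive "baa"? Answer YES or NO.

CNF form of G:
  S -> T0 B | T1 A | T1 C | b
  A -> T0 T0
  B -> T0 T1
  C -> T0 T1
  T0 -> b
  T1 -> a

CYK fill:
  T[0,0] 'b' = {S,T0}  orig:{S}
  T[1,1] 'a' = {T1}  orig:{}
  T[2,2] 'a' = {T1}  orig:{}
  T[0,1] 'ba' = {B,C}
  T[1,2] 'aa' = ∅
  T[0,2] 'baa' = ∅

S ∉ T[0,2] ⇒ NO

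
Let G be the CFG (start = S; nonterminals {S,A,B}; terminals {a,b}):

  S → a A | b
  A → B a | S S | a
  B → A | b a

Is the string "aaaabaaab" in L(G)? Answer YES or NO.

CNF form of G:
  S -> T0 A | b
  A -> B T0 | S S | a
  B -> B T0 | S S | T1 T0 | a
  T0 -> a
  T1 -> b

CYK table (by increasing span):
  cell(0,0) a: {A,B,T0}  orig:{A,B}
  cell(1,1) a: {A,B,T0}  orig:{A,B}
  cell(2,2) a: {A,B,T0}  orig:{A,B}
  cell(3,3) a: {A,B,T0}  orig:{A,B}
  cell(4,4) b: {S,T1}  orig:{S}
  cell(5,5) a: {A,B,T0}  orig:{A,B}
  cell(6,6) a: {A,B,T0}  orig:{A,B}
  cell(7,7) a: {A,B,T0}  orig:{A,B}
  cell(8,8) b: {S,T1}  orig:{S}
  cell(0,1) aa: {A,B,S}
  cell(1,2) aa: {A,B,S}
  cell(2,3) aa: {A,B,S}
  cell(3,4) ab: ∅
  cell(4,5) ba: {B}
  cell(5,6) aa: {A,B,S}
  cell(6,7) aa: {A,B,S}
  cell(7,8) ab: ∅
  cell(0,2) aaa: {A,B,S}
  cell(1,3) aaa: {A,B,S}
  cell(2,4) aab: {A,B}
  cell(3,5) aba: ∅
  cell(4,6) baa: {A,B}
  cell(5,7) aaa: {A,B,S}
  cell(6,8) aab: {A,B}
  cell(0,3) aaaa: {A,B,S}
  cell(1,4) aaab: {A,B,S}
  cell(2,5) aaba: {A,B}
  cell(3,6) abaa: {S}
  cell(4,7) baaa: {A,B}
  cell(5,8) aaab: {A,B,S}
  cell(0,4) aaaab: {A,B,S}
  cell(1,5) aaaba: {A,B,S}
  cell(2,6) aabaa: {A,B}
  cell(3,7) abaaa: {S}
  cell(4,8) baaab: {A,B}
  cell(0,5) aaaaba: {A,B,S}
  cell(1,6) aaabaa: {A,B,S}
  cell(2,7) aabaaa: {A,B}
  cell(3,8) abaaab: {A,B,S}
  cell(0,6) aaaabaa: {A,B,S}
  cell(1,7) aaabaaa: {A,B,S}
  cell(2,8) aabaaab: {S}
  cell(0,7) aaaabaaa: {A,B,S}
  cell(1,8) aaabaaab: {A,B}
  cell(0,8) aaaabaaab: {A,B,S}

S ∈ T[0,8] ⇒ YES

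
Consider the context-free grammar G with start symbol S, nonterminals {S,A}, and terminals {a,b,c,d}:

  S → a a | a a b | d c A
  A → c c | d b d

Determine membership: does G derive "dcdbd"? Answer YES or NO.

CNF form of G:
  S -> T1 X6 | T3 T3 | T3 X5
  A -> T0 T0 | T1 X4
  T0 -> c
  T1 -> d
  T2 -> b
  T3 -> a
  X4 -> T2 T1
  X5 -> T3 T2
  X6 -> T0 A

Fill CYK table bottom-up:
  T[0,0] 'd' = {T1}  orig:{}
  T[1,1] 'c' = {T0}  orig:{}
  T[2,2] 'd' = {T1}  orig:{}
  T[3,3] 'b' = {T2}  orig:{}
  T[4,4] 'd' = {T1}  orig:{}
  T[0,1] 'dc' = ∅
  T[1,2] 'cd' = ∅
  T[2,3] 'db' = ∅
  T[3,4] 'bd' = {X4}  orig:{}
  T[0,2] 'dcd' = ∅
  T[1,3] 'cdb' = ∅
  T[2,4] 'dbd' = {A}
  T[0,3] 'dcdb' = ∅
  T[1,4] 'cdbd' = {X6}  orig:{}
  T[0,4] 'dcdbd' = {S}

S ∈ T[0,4] ⇒ YES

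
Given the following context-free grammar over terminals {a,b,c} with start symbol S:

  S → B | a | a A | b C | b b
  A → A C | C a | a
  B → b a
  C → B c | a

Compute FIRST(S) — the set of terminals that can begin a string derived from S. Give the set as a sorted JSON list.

FIRST iteration:
round 1:
  A via A→a: +{a}
  B via B→b a: +{b}
  C via C→B c: +{b}
  C via C→a: +{a}
  S via S→B: +{b}
  S via S→a: +{a}
  S: {a,b}  A: {a}  B: {b}  C: {a,b}
round 2:
  A via A→C a: +{b}
  S: {a,b}  A: {a,b}  B: {b}  C: {a,b}
round 3: — fixpoint
  S: {a,b}  A: {a,b}  B: {b}  C: {a,b}

FIRST(S) = ["a", "b"]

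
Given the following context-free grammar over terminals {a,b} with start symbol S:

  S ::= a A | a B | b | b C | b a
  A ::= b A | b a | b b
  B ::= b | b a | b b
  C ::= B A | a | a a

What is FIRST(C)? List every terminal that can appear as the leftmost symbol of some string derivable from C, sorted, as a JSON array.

Compute FIRST by fixpoint:
pass 1:
  A via A→b A: +{b}
  B via B→b: +{b}
  C via C→B A: +{b}
  C via C→a: +{a}
  S via S→a A: +{a}
  S via S→b: +{b}
  FIRST(S)={a,b}  FIRST(A)={b}  FIRST(B)={b}  FIRST(C)={a,b}
pass 2: — fixpoint
  FIRST(S)={a,b}  FIRST(A)={b}  FIRST(B)={b}  FIRST(C)={a,b}

FIRST(C) = ["a", "b"]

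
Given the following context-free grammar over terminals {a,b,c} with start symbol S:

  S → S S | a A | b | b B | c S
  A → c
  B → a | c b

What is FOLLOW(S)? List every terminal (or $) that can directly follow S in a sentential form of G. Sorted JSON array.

Compute FIRST by fixpoint:
pass 1:
  A via A→c: +{c}
  B via B→a: +{a}
  B via B→c b: +{c}
  S via S→a A: +{a}
  S via S→b: +{b}
  S via S→c S: +{c}
  FIRST[S]={a,b,c}  FIRST[A]={c}  FIRST[B]={a,c}
pass 2: — fixpoint
  FIRST[S]={a,b,c}  FIRST[A]={c}  FIRST[B]={a,c}

FOLLOW iteration:
FOLLOW(S) := {$}
pass 1:
  S→S S: FOLLOW(S) ⊇ FIRST(S) = {a,b,c}; new: +{a,b,c}
  S→a A: FOLLOW(A) ⊇ FOLLOW(S) ⊇ {$,a,b,c}; new: +{$,a,b,c}
  S→b B: FOLLOW(B) ⊇ FOLLOW(S) ⊇ {$,a,b,c}; new: +{$,a,b,c}
  FOLLOW(S)={$,a,b,c}  FOLLOW(A)={$,a,b,c}  FOLLOW(B)={$,a,b,c}
pass 2: (no change)
  FOLLOW(S)={$,a,b,c}  FOLLOW(A)={$,a,b,c}  FOLLOW(B)={$,a,b,c}

FOLLOW(S) = ["$", "a", "b", "c"]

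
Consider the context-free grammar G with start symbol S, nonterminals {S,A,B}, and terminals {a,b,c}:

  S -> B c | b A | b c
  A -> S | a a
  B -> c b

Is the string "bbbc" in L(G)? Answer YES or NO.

CNF form of G:
  S -> B T0 | T2 A | T2 T0
  A -> B T0 | T1 T1 | T2 A | T2 T0
  B -> T0 T2
  T0 -> c
  T1 -> a
  T2 -> b

CYK table (by increasing span):
  cell(0,0) b: {T2}  orig:{}
  cell(1,1) b: {T2}  orig:{}
  cell(2,2) b: {T2}  orig:{}
  cell(3,3) c: {T0}  orig:{}
  cell(0,1) bb: ∅
  cell(1,2) bb: ∅
  cell(2,3) bc: {A,S}
  cell(0,2) bbb: ∅
  cell(1,3) bbc: {A,S}
  cell(0,3) bbbc: {A,S}

S ∈ T[0,3] ⇒ YES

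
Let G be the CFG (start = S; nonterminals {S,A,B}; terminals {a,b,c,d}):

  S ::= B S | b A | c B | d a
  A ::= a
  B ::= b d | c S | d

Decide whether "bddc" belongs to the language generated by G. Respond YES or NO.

Convert to CNF:
  S -> B S | T0 A | T1 T3 | T2 B
  A -> a
  B -> T0 T1 | T2 S | d
  T0 -> b
  T1 -> d
  T2 -> c
  T3 -> a

CYK table (by increasing span):
  T[0,0] 'b' = {T0}  orig:{}
  T[1,1] 'd' = {B,T1}  orig:{B}
  T[2,2] 'd' = {B,T1}  orig:{B}
  T[3,3] 'c' = {T2}  orig:{}
  T[0,1] 'bd' = {B}
  T[1,2] 'dd' = ∅
  T[2,3] 'dc' = ∅
  T[0,2] 'bdd' = ∅
  T[1,3] 'ddc' = ∅
  T[0,3] 'bddc' = ∅

S ∉ T[0,3] ⇒ NO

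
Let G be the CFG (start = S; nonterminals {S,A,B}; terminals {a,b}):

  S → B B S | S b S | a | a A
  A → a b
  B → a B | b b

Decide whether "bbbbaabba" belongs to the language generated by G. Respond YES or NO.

Convert to CNF:
  S -> B X2 | S X3 | T0 A | a
  A -> T0 T1
  B -> T0 B | T1 T1
  T0 -> a
  T1 -> b
  X2 -> B S
  X3 -> T1 S

CYK fill:
  cell(0,0) b: {T1}  orig:{}
  cell(1,1) b: {T1}  orig:{}
  cell(2,2) b: {T1}  orig:{}
  cell(3,3) b: {T1}  orig:{}
  cell(4,4) a: {S,T0}  orig:{S}
  cell(5,5) a: {S,T0}  orig:{S}
  cell(6,6) b: {T1}  orig:{}
  cell(7,7) b: {T1}  orig:{}
  cell(8,8) a: {S,T0}  orig:{S}
  cell(0,1) bb: {B}
  cell(1,2) bb: {B}
  cell(2,3) bb: {B}
  cell(3,4) ba: {X3}  orig:{}
  cell(4,5) aa: ∅
  cell(5,6) ab: {A}
  cell(6,7) bb: {B}
  cell(7,8) ba: {X3}  orig:{}
  cell(0,2) bbb: ∅
  cell(1,3) bbb: ∅
  cell(2,4) bba: {X2}  orig:{}
  cell(3,5) baa: ∅
  cell(4,6) aab: {S}
  cell(5,7) abb: {B}
  cell(6,8) bba: {X2}  orig:{}
  cell(0,3) bbbb: ∅
  cell(1,4) bbba: ∅
  cell(2,5) bbaa: ∅
  cell(3,6) baab: {X3}  orig:{}
  cell(4,7) aabb: {B}
  cell(5,8) abba: {X2}  orig:{}
  cell(0,4) bbbba: {S}
  cell(1,5) bbbaa: ∅
  cell(2,6) bbaab: {X2}  orig:{}
  cell(3,7) baabb: ∅
  cell(4,8) aabba: {S,X2}  orig:{S}
  cell(0,5) bbbbaa: ∅
  cell(1,6) bbbaab: ∅
  cell(2,7) bbaabb: ∅
  cell(3,8) baabba: {X3}  orig:{}
  cell(0,6) bbbbaab: {S}
  cell(1,7) bbbaabb: ∅
  cell(2,8) bbaabba: {S,X2}  orig:{S}
  cell(0,7) bbbbaabb: ∅
  cell(1,8) bbbaabba: {X3}  orig:{}
  cell(0,8) bbbbaabba: {S,X2}  orig:{S}

S ∈ T[0,8] ⇒ YES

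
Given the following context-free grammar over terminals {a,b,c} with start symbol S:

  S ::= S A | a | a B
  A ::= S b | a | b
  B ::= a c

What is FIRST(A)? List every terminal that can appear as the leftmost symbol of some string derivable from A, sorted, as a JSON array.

FIRST sets, iterate to fixpoint:
[1]
  A via A→a: +{a}
  A via A→b: +{b}
  B via B→a c: +{a}
  S via S→a: +{a}
  S: {a}  A: {a,b}  B: {a}
[2] (no change)
  S: {a}  A: {a,b}  B: {a}

FIRST(A) = ["a", "b"]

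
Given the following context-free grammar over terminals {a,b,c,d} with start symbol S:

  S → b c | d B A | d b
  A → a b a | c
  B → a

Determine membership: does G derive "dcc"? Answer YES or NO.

Convert to CNF:
  S -> T1 T2 | T3 T1 | T3 X5
  A -> T0 X4 | c
  B -> a
  T0 -> a
  T1 -> b
  T2 -> c
  T3 -> d
  X4 -> T1 T0
  X5 -> B A

Fill CYK table bottom-up:
  [0..0]={T3}  "d"  orig:{}
  [1..1]={A,T2}  "c"  orig:{A}
  [2..2]={A,T2}  "c"  orig:{A}
  [0..1]=∅  "dc"
  [1..2]=∅  "cc"
  [0..2]=∅  "dcc"

S ∉ T[0,2] ⇒ NO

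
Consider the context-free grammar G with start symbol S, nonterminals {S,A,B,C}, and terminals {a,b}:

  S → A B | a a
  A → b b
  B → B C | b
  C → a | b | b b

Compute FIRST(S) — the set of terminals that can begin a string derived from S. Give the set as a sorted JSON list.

FIRST iteration:
[1]
  A via A→b b: +{b}
  B via B→b: +{b}
  C via C→a: +{a}
  C via C→b: +{b}
  S via S→A B: +{b}
  S via S→a a: +{a}
  FIRST(S)={a,b}  FIRST(A)={b}  FIRST(B)={b}  FIRST(C)={a,b}
[2] (no change)
  FIRST(S)={a,b}  FIRST(A)={b}  FIRST(B)={b}  FIRST(C)={a,b}

FIRST(S) = ["a", "b"]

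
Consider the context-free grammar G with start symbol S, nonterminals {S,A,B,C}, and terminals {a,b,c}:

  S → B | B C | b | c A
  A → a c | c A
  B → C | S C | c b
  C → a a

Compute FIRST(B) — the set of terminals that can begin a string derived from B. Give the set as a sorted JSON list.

FIRST sets, iterate to fixpoint:
iter 1:
  A via A→a c: +{a}
  A via A→c A: +{c}
  B via B→c b: +{c}
  C via C→a a: +{a}
  S via S→B: +{c}
  S via S→b: +{b}
  FIRST(S)={b,c}  FIRST(A)={a,c}  FIRST(B)={c}  FIRST(C)={a}
iter 2:
  B via B→C: +{a}
  B via B→S C: +{b}
  S via S→B: +{a}
  FIRST(S)={a,b,c}  FIRST(A)={a,c}  FIRST(B)={a,b,c}  FIRST(C)={a}
iter 3: (stable)
  FIRST(S)={a,b,c}  FIRST(A)={a,c}  FIRST(B)={a,b,c}  FIRST(C)={a}

FIRST(B) = ["a", "b", "c"]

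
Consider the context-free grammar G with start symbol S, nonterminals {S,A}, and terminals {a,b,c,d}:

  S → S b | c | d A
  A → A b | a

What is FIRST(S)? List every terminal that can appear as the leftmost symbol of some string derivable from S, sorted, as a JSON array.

FIRST iteration:
[1]
  A via A→a: +{a}
  S via S→c: +{c}
  S via S→d A: +{d}
  FIRST(S)={c,d}  FIRST(A)={a}
[2] (stable)
  FIRST(S)={c,d}  FIRST(A)={a}

FIRST(S) = ["c", "d"]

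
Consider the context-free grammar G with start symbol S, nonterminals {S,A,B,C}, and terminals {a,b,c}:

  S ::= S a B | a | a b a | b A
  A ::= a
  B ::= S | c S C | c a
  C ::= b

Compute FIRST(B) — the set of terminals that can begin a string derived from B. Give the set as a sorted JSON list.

FIRST iteration:
pass 1:
  A via A→a: +{a}
  B via B→c S C: +{c}
  C via C→b: +{b}
  S via S→a: +{a}
  S via S→b A: +{b}
  FIRST[S]={a,b}  FIRST[A]={a}  FIRST[B]={c}  FIRST[C]={b}
pass 2:
  B via B→S: +{a,b}
  FIRST[S]={a,b}  FIRST[A]={a}  FIRST[B]={a,b,c}  FIRST[C]={b}
pass 3: (stable)
  FIRST[S]={a,b}  FIRST[A]={a}  FIRST[B]={a,b,c}  FIRST[C]={b}

FIRST(B) = ["a", "b", "c"]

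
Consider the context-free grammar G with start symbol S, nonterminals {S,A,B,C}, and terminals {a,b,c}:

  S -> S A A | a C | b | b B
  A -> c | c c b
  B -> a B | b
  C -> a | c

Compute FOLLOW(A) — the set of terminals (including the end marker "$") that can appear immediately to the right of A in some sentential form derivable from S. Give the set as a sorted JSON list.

Compute FIRST by fixpoint:
pass 1:
  A via A→c: +{c}
  B via B→a B: +{a}
  B via B→b: +{b}
  C via C→a: +{a}
  C via C→c: +{c}
  S via S→a C: +{a}
  S via S→b: +{b}
  FIRST(S)={a,b}  FIRST(A)={c}  FIRST(B)={a,b}  FIRST(C)={a,c}
pass 2: (stable)
  FIRST(S)={a,b}  FIRST(A)={c}  FIRST(B)={a,b}  FIRST(C)={a,c}

FOLLOW iteration:
seed FOLLOW(S) with $
iter 1:
  S→S A A: FOLLOW(S) ⊇ FIRST(A) = {c}; new: +{c}
  S→S A A: FOLLOW(A) ⊇ FIRST(A) = {c}; new: +{c}
  S→S A A: FOLLOW(A) ⊇ FOLLOW(S) ⊇ {$,c}; new: +{$}
  S→a C: FOLLOW(C) ⊇ FOLLOW(S) ⊇ {$,c}; new: +{$,c}
  S→b B: FOLLOW(B) ⊇ FOLLOW(S) ⊇ {$,c}; new: +{$,c}
  S: {$,c}  A: {$,c}  B: {$,c}  C: {$,c}
iter 2: — fixpoint
  S: {$,c}  A: {$,c}  B: {$,c}  C: {$,c}

FOLLOW(A) = ["$", "c"]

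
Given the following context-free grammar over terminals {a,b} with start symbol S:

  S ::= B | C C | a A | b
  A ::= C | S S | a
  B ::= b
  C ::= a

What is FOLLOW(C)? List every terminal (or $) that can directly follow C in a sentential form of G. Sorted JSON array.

Compute FIRST by fixpoint:
[1]
  A via A→a: +{a}
  B via B→b: +{b}
  C via C→a: +{a}
  S via S→B: +{b}
  S via S→C C: +{a}
  FIRST(S)={a,b}  FIRST(A)={a}  FIRST(B)={b}  FIRST(C)={a}
[2]
  A via A→S S: +{b}
  FIRST(S)={a,b}  FIRST(A)={a,b}  FIRST(B)={b}  FIRST(C)={a}
[3] — fixpoint
  FIRST(S)={a,b}  FIRST(A)={a,b}  FIRST(B)={b}  FIRST(C)={a}

FOLLOW iteration:
seed FOLLOW(S) with $
pass 1:
  A→S S: FOLLOW(S) ⊇ FIRST(S) = {a,b}; new: +{a,b}
  S→B: FOLLOW(B) ⊇ FOLLOW(S) ⊇ {$,a,b}; new: +{$,a,b}
  S→C C: FOLLOW(C) ⊇ FIRST(C) = {a}; new: +{a}
  S→C C: FOLLOW(C) ⊇ FOLLOW(S) ⊇ {$,a,b}; new: +{$,b}
  S→a A: FOLLOW(A) ⊇ FOLLOW(S) ⊇ {$,a,b}; new: +{$,a,b}
  FOLLOW(S)={$,a,b}  FOLLOW(A)={$,a,b}  FOLLOW(B)={$,a,b}  FOLLOW(C)={$,a,b}
pass 2: — fixpoint
  FOLLOW(S)={$,a,b}  FOLLOW(A)={$,a,b}  FOLLOW(B)={$,a,b}  FOLLOW(C)={$,a,b}

FOLLOW(C) = ["$", "a", "b"]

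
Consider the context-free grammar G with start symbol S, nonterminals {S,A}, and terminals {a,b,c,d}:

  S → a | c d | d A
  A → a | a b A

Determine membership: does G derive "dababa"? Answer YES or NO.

Convert to CNF:
  S -> T2 T3 | T3 A | a
  A -> T0 X4 | a
  T0 -> a
  T1 -> b
  T2 -> c
  T3 -> d
  X4 -> T1 A

Fill CYK table bottom-up:
  T[0,0] 'd' = {T3}  orig:{}
  T[1,1] 'a' = {A,S,T0}  orig:{A,S}
  T[2,2] 'b' = {T1}  orig:{}
  T[3,3] 'a' = {A,S,T0}  orig:{A,S}
  T[4,4] 'b' = {T1}  orig:{}
  T[5,5] 'a' = {A,S,T0}  orig:{A,S}
  T[0,1] 'da' = {S}
  T[1,2] 'ab' = ∅
  T[2,3] 'ba' = {X4}  orig:{}
  T[3,4] 'ab' = ∅
  T[4,5] 'ba' = {X4}  orig:{}
  T[0,2] 'dab' = ∅
  T[1,3] 'aba' = {A}
  T[2,4] 'bab' = ∅
  T[3,5] 'aba' = {A}
  T[0,3] 'daba' = {S}
  T[1,4] 'abab' = ∅
  T[2,5] 'baba' = {X4}  orig:{}
  T[0,4] 'dabab' = ∅
  T[1,5] 'ababa' = {A}
  T[0,5] 'dababa' = {S}

S ∈ T[0,5] ⇒ YES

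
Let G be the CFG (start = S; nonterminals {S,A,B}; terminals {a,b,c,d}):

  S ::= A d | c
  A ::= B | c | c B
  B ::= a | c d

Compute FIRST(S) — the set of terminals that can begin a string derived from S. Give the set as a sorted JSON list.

Compute FIRST by fixpoint:
iter 1:
  A via A→c: +{c}
  B via B→a: +{a}
  B via B→c d: +{c}
  S via S→A d: +{c}
  S: {c}  A: {c}  B: {a,c}
iter 2:
  A via A→B: +{a}
  S via S→A d: +{a}
  S: {a,c}  A: {a,c}  B: {a,c}
iter 3: done
  S: {a,c}  A: {a,c}  B: {a,c}

FIRST(S) = ["a", "c"]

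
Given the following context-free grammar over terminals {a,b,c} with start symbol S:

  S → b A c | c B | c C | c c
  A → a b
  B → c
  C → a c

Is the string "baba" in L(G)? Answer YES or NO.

CNF form of G:
  S -> T1 X3 | T2 B | T2 C | T2 T2
  A -> T0 T1
  B -> c
  C -> T0 T2
  T0 -> a
  T1 -> b
  T2 -> c
  X3 -> A T2

Fill CYK table bottom-up:
  T[0,0] 'b' = {T1}  orig:{}
  T[1,1] 'a' = {T0}  orig:{}
  T[2,2] 'b' = {T1}  orig:{}
  T[3,3] 'a' = {T0}  orig:{}
  T[0,1] 'ba' = ∅
  T[1,2] 'ab' = {A}
  T[2,3] 'ba' = ∅
  T[0,2] 'bab' = ∅
  T[1,3] 'aba' = ∅
  T[0,3] 'baba' = ∅

S ∉ T[0,3] ⇒ NO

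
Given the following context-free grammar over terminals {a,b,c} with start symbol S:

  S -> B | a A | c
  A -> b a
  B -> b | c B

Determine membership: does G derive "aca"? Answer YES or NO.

Convert to CNF:
  S -> T1 A | T2 B | b | c
  A -> T0 T1
  B -> T2 B | b
  T0 -> b
  T1 -> a
  T2 -> c

CYK fill:
  [0..0]={T1}  "a"  orig:{}
  [1..1]={S,T2}  "c"  orig:{S}
  [2..2]={T1}  "a"  orig:{}
  [0..1]=∅  "ac"
  [1..2]=∅  "ca"
  [0..2]=∅  "aca"

S ∉ T[0,2] ⇒ NO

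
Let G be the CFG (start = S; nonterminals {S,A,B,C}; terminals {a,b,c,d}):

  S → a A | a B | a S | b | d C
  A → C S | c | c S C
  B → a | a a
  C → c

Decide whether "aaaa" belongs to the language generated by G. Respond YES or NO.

CNF form of G:
  S -> T1 A | T1 B | T1 S | T2 C | b
  A -> C S | T0 X3 | c
  B -> T1 T1 | a
  C -> c
  T0 -> c
  T1 -> a
  T2 -> d
  X3 -> S C

Fill CYK table bottom-up:
  T[0,0] 'a' = {B,T1}  orig:{B}
  T[1,1] 'a' = {B,T1}  orig:{B}
  T[2,2] 'a' = {B,T1}  orig:{B}
  T[3,3] 'a' = {B,T1}  orig:{B}
  T[0,1] 'aa' = {B,S}
  T[1,2] 'aa' = {B,S}
  T[2,3] 'aa' = {B,S}
  T[0,2] 'aaa' = {S}
  T[1,3] 'aaa' = {S}
  T[0,3] 'aaaa' = {S}

S ∈ T[0,3] ⇒ YES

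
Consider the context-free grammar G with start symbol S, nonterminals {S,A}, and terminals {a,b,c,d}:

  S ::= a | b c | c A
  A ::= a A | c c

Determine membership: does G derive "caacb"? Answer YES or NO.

CNF form of G:
  S -> T1 A | T2 T1 | a
  A -> T0 A | T1 T1
  T0 -> a
  T1 -> c
  T2 -> b

Fill CYK table bottom-up:
  [0..0]={T1}  "c"  orig:{}
  [1..1]={S,T0}  "a"  orig:{S}
  [2..2]={S,T0}  "a"  orig:{S}
  [3..3]={T1}  "c"  orig:{}
  [4..4]={T2}  "b"  orig:{}
  [0..1]=∅  "ca"
  [1..2]=∅  "aa"
  [2..3]=∅  "ac"
  [3..4]=∅  "cb"
  [0..2]=∅  "caa"
  [1..3]=∅  "aac"
  [2..4]=∅  "acb"
  [0..3]=∅  "caac"
  [1..4]=∅  "aacb"
  [0..4]=∅  "caacb"

S ∉ T[0,4] ⇒ NO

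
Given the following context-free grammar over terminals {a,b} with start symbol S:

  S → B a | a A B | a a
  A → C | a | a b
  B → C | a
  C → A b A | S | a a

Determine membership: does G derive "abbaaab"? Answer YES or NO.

Convert to CNF:
  S -> B T1 | T1 T1 | T1 X8
  A -> A X2 | B T1 | T1 T0 | T1 T1 | T1 X3 | a
  B -> A X4 | B T1 | T1 T1 | T1 X5 | a
  C -> A X6 | B T1 | T1 T1 | T1 X7
  T0 -> b
  T1 -> a
  X2 -> T0 A
  X3 -> A B
  X4 -> T0 A
  X5 -> A B
  X6 -> T0 A
  X7 -> A B
  X8 -> A B

Fill CYK table bottom-up:
  cell(0,0) a: {A,B,T1}  orig:{A,B}
  cell(1,1) b: {T0}  orig:{}
  cell(2,2) b: {T0}  orig:{}
  cell(3,3) a: {A,B,T1}  orig:{A,B}
  cell(4,4) a: {A,B,T1}  orig:{A,B}
  cell(5,5) a: {A,B,T1}  orig:{A,B}
  cell(6,6) b: {T0}  orig:{}
  cell(0,1) ab: {A}
  cell(1,2) bb: ∅
  cell(2,3) ba: {X2,X4,X6}  orig:{}
  cell(3,4) aa: {A,B,C,S,X3,X5,X7,X8}  orig:{A,B,C,S}
  cell(4,5) aa: {A,B,C,S,X3,X5,X7,X8}  orig:{A,B,C,S}
  cell(5,6) ab: {A}
  cell(0,2) abb: ∅
  cell(1,3) bba: ∅
  cell(2,4) baa: {X2,X4,X6}  orig:{}
  cell(3,5) aaa: {A,B,C,S,X3,X5,X7,X8}  orig:{A,B,C,S}
  cell(4,6) aab: ∅
  cell(0,3) abba: {A,B,C}
  cell(1,4) bbaa: ∅
  cell(2,5) baaa: {X2,X4,X6}  orig:{}
  cell(3,6) aaab: ∅
  cell(0,4) abbaa: {A,B,C,S,X3,X5,X7,X8}  orig:{A,B,C,S}
  cell(1,5) bbaaa: ∅
  cell(2,6) baaab: ∅
  cell(0,5) abbaaa: {A,B,C,S,X3,X5,X7,X8}  orig:{A,B,C,S}
  cell(1,6) bbaaab: ∅
  cell(0,6) abbaaab: ∅

S ∉ T[0,6] ⇒ NO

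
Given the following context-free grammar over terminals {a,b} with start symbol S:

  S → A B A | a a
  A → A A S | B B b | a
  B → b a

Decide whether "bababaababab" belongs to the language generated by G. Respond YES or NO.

CNF form of G:
  S -> A X4 | T1 T1
  A -> A X2 | B X3 | a
  B -> T0 T1
  T0 -> b
  T1 -> a
  X2 -> A S
  X3 -> B T0
  X4 -> B A

CYK fill:
  T[0,0] 'b' = {T0}  orig:{}
  T[1,1] 'a' = {A,T1}  orig:{A}
  T[2,2] 'b' = {T0}  orig:{}
  T[3,3] 'a' = {A,T1}  orig:{A}
  T[4,4] 'b' = {T0}  orig:{}
  T[5,5] 'a' = {A,T1}  orig:{A}
  T[6,6] 'a' = {A,T1}  orig:{A}
  T[7,7] 'b' = {T0}  orig:{}
  T[8,8] 'a' = {A,T1}  orig:{A}
  T[9,9] 'b' = {T0}  orig:{}
  T[10,10] 'a' = {A,T1}  orig:{A}
  T[11,11] 'b' = {T0}  orig:{}
  T[0,1] 'ba' = {B}
  T[1,2] 'ab' = ∅
  T[2,3] 'ba' = {B}
  T[3,4] 'ab' = ∅
  T[4,5] 'ba' = {B}
  T[5,6] 'aa' = {S}
  T[6,7] 'ab' = ∅
  T[7,8] 'ba' = {B}
  T[8,9] 'ab' = ∅
  T[9,10] 'ba' = {B}
  T[10,11] 'ab' = ∅
  T[0,2] 'bab' = {X3}  orig:{}
  T[1,3] 'aba' = ∅
  T[2,4] 'bab' = {X3}  orig:{}
  T[3,5] 'aba' = ∅
  T[4,6] 'baa' = {X4}  orig:{}
  T[5,7] 'aab' = ∅
  T[6,8] 'aba' = ∅
  T[7,9] 'bab' = {X3}  orig:{}
  T[8,10] 'aba' = ∅
  T[9,11] 'bab' = {X3}  orig:{}
  T[0,3] 'baba' = ∅
  T[1,4] 'abab' = ∅
  T[2,5] 'baba' = ∅
  T[3,6] 'abaa' = {S}
  T[4,7] 'baab' = ∅
  T[5,8] 'aaba' = ∅
  T[6,9] 'abab' = ∅
  T[7,10] 'baba' = ∅
  T[8,11] 'abab' = ∅
  T[0,4] 'babab' = {A}
  T[1,5] 'ababa' = ∅
  T[2,6] 'babaa' = ∅
  T[3,7] 'abaab' = ∅
  T[4,8] 'baaba' = ∅
  T[5,9] 'aabab' = ∅
  T[6,10] 'ababa' = ∅
  T[7,11] 'babab' = {A}
  T[0,5] 'bababa' = ∅
  T[1,6] 'ababaa' = ∅
  T[2,7] 'babaab' = ∅
  T[3,8] 'abaaba' = ∅
  T[4,9] 'baabab' = ∅
  T[5,10] 'aababa' = ∅
  T[6,11] 'ababab' = ∅
  T[0,6] 'bababaa' = {X2}  orig:{}
  T[1,7] 'ababaab' = ∅
  T[2,8] 'babaaba' = ∅
  T[3,9] 'abaabab' = ∅
  T[4,10] 'baababa' = ∅
  T[5,11] 'aababab' = ∅
  T[0,7] 'bababaab' = ∅
  T[1,8] 'ababaaba' = ∅
  T[2,9] 'babaabab' = ∅
  T[3,10] 'abaababa' = ∅
  T[4,11] 'baababab' = ∅
  T[0,8] 'bababaaba' = ∅
  T[1,9] 'ababaabab' = ∅
  T[2,10] 'babaababa' = ∅
  T[3,11] 'abaababab' = ∅
  T[0,9] 'bababaabab' = ∅
  T[1,10] 'ababaababa' = ∅
  T[2,11] 'babaababab' = ∅
  T[0,10] 'bababaababa' = ∅
  T[1,11] 'ababaababab' = ∅
  T[0,11] 'bababaababab' = ∅

S ∉ T[0,11] ⇒ NO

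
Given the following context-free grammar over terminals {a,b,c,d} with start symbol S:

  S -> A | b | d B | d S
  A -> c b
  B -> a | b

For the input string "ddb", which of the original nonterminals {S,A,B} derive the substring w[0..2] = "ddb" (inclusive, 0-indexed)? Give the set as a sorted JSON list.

Convert to CNF:
  S -> T0 T1 | T2 B | T2 S | b
  A -> T0 T1
  B -> a | b
  T0 -> c
  T1 -> b
  T2 -> d

Fill CYK table bottom-up, restricted to cells inside w[0..2]:
  cell(0,0) d: {T2}  orig:{}
  cell(1,1) d: {T2}  orig:{}
  cell(2,2) b: {B,S,T1}  orig:{B,S}
  cell(0,1) dd: ∅
  cell(1,2) db: {S}
  cell(0,2) ddb: {S}

Original NTs in T[0,2] deriving "ddb": ["S"]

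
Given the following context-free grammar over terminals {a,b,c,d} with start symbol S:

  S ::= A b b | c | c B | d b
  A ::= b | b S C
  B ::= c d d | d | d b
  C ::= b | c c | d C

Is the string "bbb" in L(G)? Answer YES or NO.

CNF form of G:
  S -> A X5 | T1 B | T2 T0 | c
  A -> T0 X3 | b
  B -> T1 X4 | T2 T0 | d
  C -> T1 T1 | T2 C | b
  T0 -> b
  T1 -> c
  T2 -> d
  X3 -> S C
  X4 -> T2 T2
  X5 -> T0 T0

Fill CYK table bottom-up:
  cell(0,0) b: {A,C,T0}  orig:{A,C}
  cell(1,1) b: {A,C,T0}  orig:{A,C}
  cell(2,2) b: {A,C,T0}  orig:{A,C}
  cell(0,1) bb: {X5}  orig:{}
  cell(1,2) bb: {X5}  orig:{}
  cell(0,2) bbb: {S}

S ∈ T[0,2] ⇒ YES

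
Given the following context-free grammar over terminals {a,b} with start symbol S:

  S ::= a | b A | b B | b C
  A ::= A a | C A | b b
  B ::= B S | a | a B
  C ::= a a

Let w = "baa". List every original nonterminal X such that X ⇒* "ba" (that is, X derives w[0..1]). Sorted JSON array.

Convert to CNF:
  S -> T1 A | T1 B | T1 C | a
  A -> A T0 | C A | T1 T1
  B -> B S | T0 B | a
  C -> T0 T0
  T0 -> a
  T1 -> b

CYK fill — only the sub-triangle for w[0..1]:
  cell(0,0) b: {T1}  orig:{}
  cell(1,1) a: {B,S,T0}  orig:{B,S}
  cell(0,1) ba: {S}

Original NTs in T[0,1] deriving "ba": ["S"]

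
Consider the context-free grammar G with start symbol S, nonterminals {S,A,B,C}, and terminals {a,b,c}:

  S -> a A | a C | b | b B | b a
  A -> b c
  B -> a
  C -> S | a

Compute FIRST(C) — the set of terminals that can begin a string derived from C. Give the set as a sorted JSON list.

FIRST sets, iterate to fixpoint:
round 1:
  A via A→b c: +{b}
  B via B→a: +{a}
  C via C→a: +{a}
  S via S→a A: +{a}
  S via S→b: +{b}
  FIRST(S)={a,b}  FIRST(A)={b}  FIRST(B)={a}  FIRST(C)={a}
round 2:
  C via C→S: +{b}
  FIRST(S)={a,b}  FIRST(A)={b}  FIRST(B)={a}  FIRST(C)={a,b}
round 3: (stable)
  FIRST(S)={a,b}  FIRST(A)={b}  FIRST(B)={a}  FIRST(C)={a,b}

FIRST(C) = ["a", "b"]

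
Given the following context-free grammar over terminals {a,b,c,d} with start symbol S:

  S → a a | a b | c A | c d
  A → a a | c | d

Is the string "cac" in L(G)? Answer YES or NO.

Convert to CNF:
  S -> T0 T0 | T0 T1 | T2 A | T2 T3
  A -> T0 T0 | c | d
  T0 -> a
  T1 -> b
  T2 -> c
  T3 -> d

CYK fill:
  T[0,0] 'c' = {A,T2}  orig:{A}
  T[1,1] 'a' = {T0}  orig:{}
  T[2,2] 'c' = {A,T2}  orig:{A}
  T[0,1] 'ca' = ∅
  T[1,2] 'ac' = ∅
  T[0,2] 'cac' = ∅

S ∉ T[0,2] ⇒ NO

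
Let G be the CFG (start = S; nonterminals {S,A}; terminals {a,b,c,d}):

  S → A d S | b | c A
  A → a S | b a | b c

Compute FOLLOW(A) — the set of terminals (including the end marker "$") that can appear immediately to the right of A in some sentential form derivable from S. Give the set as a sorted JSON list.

Compute FIRST by fixpoint:
[1]
  A via A→a S: +{a}
  A via A→b a: +{b}
  S via S→A d S: +{a,b}
  S via S→c A: +{c}
  FIRST(S)={a,b,c}  FIRST(A)={a,b}
[2] — fixpoint
  FIRST(S)={a,b,c}  FIRST(A)={a,b}

Compute FOLLOW by fixpoint:
FOLLOW(S) := {$}
[1]
  S→A d S: FOLLOW(A) ⊇ FIRST(d) = {d}; new: +{d}
  S→c A: FOLLOW(A) ⊇ FOLLOW(S) ⊇ {$}; new: +{$}
  FOLLOW[S]={$}  FOLLOW[A]={$,d}
[2]
  A→a S: FOLLOW(S) ⊇ FOLLOW(A) ⊇ {$,d}; new: +{d}
  FOLLOW[S]={$,d}  FOLLOW[A]={$,d}
[3] (stable)
  FOLLOW[S]={$,d}  FOLLOW[A]={$,d}

FOLLOW(A) = ["$", "d"]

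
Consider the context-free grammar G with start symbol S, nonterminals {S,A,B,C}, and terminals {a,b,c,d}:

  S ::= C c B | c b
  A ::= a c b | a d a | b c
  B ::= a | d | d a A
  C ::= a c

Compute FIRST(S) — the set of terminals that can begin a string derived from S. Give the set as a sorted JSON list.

Compute FIRST by fixpoint:
round 1:
  A via A→a c b: +{a}
  A via A→b c: +{b}
  B via B→a: +{a}
  B via B→d: +{d}
  C via C→a c: +{a}
  S via S→C c B: +{a}
  S via S→c b: +{c}
  S: {a,c}  A: {a,b}  B: {a,d}  C: {a}
round 2: (no change)
  S: {a,c}  A: {a,b}  B: {a,d}  C: {a}

FIRST(S) = ["a", "c"]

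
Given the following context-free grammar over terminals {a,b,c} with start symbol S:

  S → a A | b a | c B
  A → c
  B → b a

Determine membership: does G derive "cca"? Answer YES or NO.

CNF form of G:
  S -> T0 T1 | T1 A | T2 B
  A -> c
  B -> T0 T1
  T0 -> b
  T1 -> a
  T2 -> c

Fill CYK table bottom-up:
  [0..0]={A,T2}  "c"  orig:{A}
  [1..1]={A,T2}  "c"  orig:{A}
  [2..2]={T1}  "a"  orig:{}
  [0..1]=∅  "cc"
  [1..2]=∅  "ca"
  [0..2]=∅  "cca"

S ∉ T[0,2] ⇒ NO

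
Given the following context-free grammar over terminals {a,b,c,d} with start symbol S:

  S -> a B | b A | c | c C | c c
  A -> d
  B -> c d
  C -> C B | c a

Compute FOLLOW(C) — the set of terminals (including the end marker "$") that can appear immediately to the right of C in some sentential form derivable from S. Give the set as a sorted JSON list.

FIRST sets, iterate to fixpoint:
[1]
  A via A→d: +{d}
  B via B→c d: +{c}
  C via C→c a: +{c}
  S via S→a B: +{a}
  S via S→b A: +{b}
  S via S→c: +{c}
  FIRST(S)={a,b,c}  FIRST(A)={d}  FIRST(B)={c}  FIRST(C)={c}
[2] done
  FIRST(S)={a,b,c}  FIRST(A)={d}  FIRST(B)={c}  FIRST(C)={c}

FOLLOW sets:
seed FOLLOW(S) with $
iter 1:
  C→C B: FOLLOW(C) ⊇ FIRST(B) = {c}; new: +{c}
  C→C B: FOLLOW(B) ⊇ FOLLOW(C) ⊇ {c}; new: +{c}
  S→a B: FOLLOW(B) ⊇ FOLLOW(S) ⊇ {$}; new: +{$}
  S→b A: FOLLOW(A) ⊇ FOLLOW(S) ⊇ {$}; new: +{$}
  S→c C: FOLLOW(C) ⊇ FOLLOW(S) ⊇ {$}; new: +{$}
  S: {$}  A: {$}  B: {$,c}  C: {$,c}
iter 2: done
  S: {$}  A: {$}  B: {$,c}  C: {$,c}

FOLLOW(C) = ["$", "c"]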